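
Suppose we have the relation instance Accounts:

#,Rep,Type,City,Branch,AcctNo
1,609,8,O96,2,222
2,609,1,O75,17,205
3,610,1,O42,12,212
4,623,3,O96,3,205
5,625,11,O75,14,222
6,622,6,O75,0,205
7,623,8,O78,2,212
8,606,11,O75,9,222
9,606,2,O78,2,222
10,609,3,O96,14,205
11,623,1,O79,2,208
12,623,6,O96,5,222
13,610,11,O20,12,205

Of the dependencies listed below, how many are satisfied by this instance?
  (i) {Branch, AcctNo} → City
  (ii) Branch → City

(i) {Branch, AcctNo} → City: (Branch=2, AcctNo=222): rows 1, 9 → City takes values {O96, O78} — violation — fails.
(ii) Branch → City: Branch=2: rows 1, 7, 9, 11 → City takes values {O96, O78, O79} — violation; Branch=12: rows 3, 13 → City takes values {O42, O20} — violation; Branch=14: rows 5, 10 → City takes values {O75, O96} — violation — fails.
None of the 2 dependencies hold.

0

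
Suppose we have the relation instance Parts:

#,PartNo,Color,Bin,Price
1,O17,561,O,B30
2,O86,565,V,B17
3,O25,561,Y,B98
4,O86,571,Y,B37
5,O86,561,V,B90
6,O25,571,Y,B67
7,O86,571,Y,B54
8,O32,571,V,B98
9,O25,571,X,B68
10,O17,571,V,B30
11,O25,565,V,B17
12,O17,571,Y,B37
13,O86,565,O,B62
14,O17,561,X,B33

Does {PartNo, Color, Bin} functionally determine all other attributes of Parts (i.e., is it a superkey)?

Rows 4 and 7 have the same {PartNo, Color, Bin} value (PartNo=O86, Color=571, Bin=Y) but are distinct tuples, so {PartNo, Color, Bin} does not determine every attribute — not a superkey.

No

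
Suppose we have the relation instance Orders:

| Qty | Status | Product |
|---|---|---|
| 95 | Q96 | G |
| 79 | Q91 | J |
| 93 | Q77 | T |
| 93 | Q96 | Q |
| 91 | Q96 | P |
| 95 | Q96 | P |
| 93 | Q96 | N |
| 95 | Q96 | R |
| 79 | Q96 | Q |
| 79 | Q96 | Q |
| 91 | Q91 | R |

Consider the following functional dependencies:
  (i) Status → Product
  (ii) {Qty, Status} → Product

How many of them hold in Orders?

0

(i) Status → Product: Status=Q96: 8 rows → Product takes values {G, Q, P, N, R} — violation; Status=Q91: 2 rows → Product takes values {J, R} — violation — fails.
(ii) {Qty, Status} → Product: (Qty=95, Status=Q96): 3 rows → Product takes values {G, P, R} — violation; (Qty=93, Status=Q96): 2 rows → Product takes values {Q, N} — violation — fails.
None of the 2 dependencies hold.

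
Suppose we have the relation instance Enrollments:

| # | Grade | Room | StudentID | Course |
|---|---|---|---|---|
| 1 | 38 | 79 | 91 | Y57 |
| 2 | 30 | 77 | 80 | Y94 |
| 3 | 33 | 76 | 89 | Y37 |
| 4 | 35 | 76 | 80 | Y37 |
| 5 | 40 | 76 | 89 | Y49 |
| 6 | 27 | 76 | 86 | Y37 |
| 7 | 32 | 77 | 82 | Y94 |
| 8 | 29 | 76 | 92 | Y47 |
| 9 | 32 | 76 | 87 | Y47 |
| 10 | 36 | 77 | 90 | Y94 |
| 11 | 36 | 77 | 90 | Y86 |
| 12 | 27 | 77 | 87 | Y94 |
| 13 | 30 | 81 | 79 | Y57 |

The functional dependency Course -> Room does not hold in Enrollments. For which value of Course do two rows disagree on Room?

Y57

Course=Y57: rows 1, 13 → Room takes values {79, 81} — violation
Course=Y94: rows 2, 7, 10, 12 → Room = 77, 77, 77, 77 ✓
Course=Y37: rows 3, 4, 6 → Room = 76, 76, 76 ✓
Course=Y49: row 5 → Room = 76 ✓
Course=Y47: rows 8, 9 → Room = 76, 76 ✓
Course=Y86: row 11 → Room = 77 ✓
The only Course value with inconsistent Room is Course=Y57.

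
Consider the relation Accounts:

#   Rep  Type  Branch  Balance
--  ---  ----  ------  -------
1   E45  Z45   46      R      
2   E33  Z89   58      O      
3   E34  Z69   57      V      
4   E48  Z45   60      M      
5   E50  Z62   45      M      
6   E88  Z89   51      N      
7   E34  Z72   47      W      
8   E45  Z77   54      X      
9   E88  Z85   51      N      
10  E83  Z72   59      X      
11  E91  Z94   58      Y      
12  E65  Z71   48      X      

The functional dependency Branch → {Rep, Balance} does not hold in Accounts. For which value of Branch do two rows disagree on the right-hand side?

58

Branch=46: row 1 → {Rep,Balance} = (E45, R) ✓
Branch=58: rows 2, 11 → {Rep,Balance} takes values {(E33, O), (E91, Y)} — violation
Branch=57: row 3 → {Rep,Balance} = (E34, V) ✓
Branch=60: row 4 → {Rep,Balance} = (E48, M) ✓
Branch=45: row 5 → {Rep,Balance} = (E50, M) ✓
Branch=51: rows 6, 9 → {Rep,Balance} = (E88, N), (E88, N) ✓
Branch=47: row 7 → {Rep,Balance} = (E34, W) ✓
Branch=54: row 8 → {Rep,Balance} = (E45, X) ✓
Branch=59: row 10 → {Rep,Balance} = (E83, X) ✓
Branch=48: row 12 → {Rep,Balance} = (E65, X) ✓
The only Branch value with inconsistent RHS is Branch=58.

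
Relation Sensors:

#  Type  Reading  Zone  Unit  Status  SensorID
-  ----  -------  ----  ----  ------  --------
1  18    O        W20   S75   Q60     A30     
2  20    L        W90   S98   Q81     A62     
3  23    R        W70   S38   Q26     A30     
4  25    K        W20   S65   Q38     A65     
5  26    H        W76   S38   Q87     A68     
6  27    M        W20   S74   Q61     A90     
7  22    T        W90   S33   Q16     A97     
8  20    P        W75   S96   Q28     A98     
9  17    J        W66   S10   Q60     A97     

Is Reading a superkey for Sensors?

Yes

All 9 rows have distinct Reading values, so Reading → (all attributes) holds and Reading is a superkey.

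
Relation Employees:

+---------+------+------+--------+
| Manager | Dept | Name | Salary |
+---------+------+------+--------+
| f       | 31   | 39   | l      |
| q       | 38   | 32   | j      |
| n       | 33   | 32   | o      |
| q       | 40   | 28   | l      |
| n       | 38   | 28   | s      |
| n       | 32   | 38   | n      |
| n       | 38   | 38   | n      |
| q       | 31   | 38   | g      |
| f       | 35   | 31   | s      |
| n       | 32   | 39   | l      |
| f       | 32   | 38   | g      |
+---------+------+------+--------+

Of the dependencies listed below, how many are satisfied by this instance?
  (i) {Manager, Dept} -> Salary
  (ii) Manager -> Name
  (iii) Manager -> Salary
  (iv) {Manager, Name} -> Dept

0

(i) {Manager, Dept} -> Salary: (Manager=n, Dept=38): 2 rows → Salary takes values {s, n} — violation; (Manager=n, Dept=32): 2 rows → Salary takes values {n, l} — violation — fails.
(ii) Manager -> Name: Manager=f: 3 rows → Name takes values {39, 31, 38} — violation; Manager=q: 3 rows → Name takes values {32, 28, 38} — violation; Manager=n: 5 rows → Name takes values {32, 28, 38, 39} — violation — fails.
(iii) Manager -> Salary: Manager=f: 3 rows → Salary takes values {l, s, g} — violation; Manager=q: 3 rows → Salary takes values {j, l, g} — violation; Manager=n: 5 rows → Salary takes values {o, s, n, l} — violation — fails.
(iv) {Manager, Name} -> Dept: (Manager=n, Name=38): 2 rows → Dept takes values {32, 38} — violation — fails.
None of the 4 dependencies hold.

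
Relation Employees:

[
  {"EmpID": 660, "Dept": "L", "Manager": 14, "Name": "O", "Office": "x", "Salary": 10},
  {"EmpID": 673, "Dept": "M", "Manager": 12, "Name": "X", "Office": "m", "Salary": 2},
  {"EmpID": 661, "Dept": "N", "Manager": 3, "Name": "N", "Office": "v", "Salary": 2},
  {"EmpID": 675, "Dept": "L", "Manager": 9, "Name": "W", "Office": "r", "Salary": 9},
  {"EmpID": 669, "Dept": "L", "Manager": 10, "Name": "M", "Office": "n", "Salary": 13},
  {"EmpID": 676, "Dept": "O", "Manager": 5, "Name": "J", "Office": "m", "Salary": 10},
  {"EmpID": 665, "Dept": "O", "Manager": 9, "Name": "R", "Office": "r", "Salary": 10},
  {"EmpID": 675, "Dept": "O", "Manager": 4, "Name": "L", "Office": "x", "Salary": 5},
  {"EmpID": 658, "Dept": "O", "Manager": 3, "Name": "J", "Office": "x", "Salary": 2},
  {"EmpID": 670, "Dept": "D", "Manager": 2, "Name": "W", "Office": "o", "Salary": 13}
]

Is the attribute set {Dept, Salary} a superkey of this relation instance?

Two distinct rows share (Dept=O, Salary=10), so {Dept, Salary} does not determine every attribute — not a superkey.

No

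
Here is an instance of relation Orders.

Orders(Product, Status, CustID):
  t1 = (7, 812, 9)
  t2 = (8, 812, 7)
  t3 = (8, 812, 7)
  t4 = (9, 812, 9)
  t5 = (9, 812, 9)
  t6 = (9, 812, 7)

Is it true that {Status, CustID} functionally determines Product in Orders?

(Status=812, CustID=9): rows 1, 4, 5 → Product takes values {7, 9} — violation
(Status=812, CustID=7): rows 2, 3, 6 → Product takes values {8, 9} — violation
Two rows agree on {Status, CustID} but differ on Product, so {Status, CustID} → Product does not hold.

No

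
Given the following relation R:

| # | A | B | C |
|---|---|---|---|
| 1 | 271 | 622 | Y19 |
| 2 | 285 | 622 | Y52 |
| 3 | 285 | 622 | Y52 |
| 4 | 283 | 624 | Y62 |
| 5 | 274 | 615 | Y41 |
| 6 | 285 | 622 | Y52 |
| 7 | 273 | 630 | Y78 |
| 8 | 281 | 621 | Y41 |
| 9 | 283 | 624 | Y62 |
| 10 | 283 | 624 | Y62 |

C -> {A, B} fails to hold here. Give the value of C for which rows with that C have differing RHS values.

C=Y19: row 1 → {A,B} = (271, 622) ✓
C=Y52: rows 2, 3, 6 → {A,B} = (285, 622), (285, 622), (285, 622) ✓
C=Y62: rows 4, 9, 10 → {A,B} = (283, 624), (283, 624), (283, 624) ✓
C=Y41: rows 5, 8 → {A,B} takes values {(274, 615), (281, 621)} — violation
C=Y78: row 7 → {A,B} = (273, 630) ✓
The only C value with inconsistent RHS is C=Y41.

Y41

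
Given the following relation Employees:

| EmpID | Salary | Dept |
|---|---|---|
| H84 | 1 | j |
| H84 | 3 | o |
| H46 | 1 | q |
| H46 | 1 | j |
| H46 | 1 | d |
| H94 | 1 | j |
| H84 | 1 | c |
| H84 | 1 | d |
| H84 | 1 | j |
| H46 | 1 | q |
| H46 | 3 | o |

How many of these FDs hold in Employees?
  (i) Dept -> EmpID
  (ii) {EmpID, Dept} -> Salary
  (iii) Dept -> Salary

(i) Dept -> EmpID: Dept=j: 4 rows → EmpID takes values {H84, H46, H94} — violation; Dept=o: 2 rows → EmpID takes values {H84, H46} — violation; Dept=d: 2 rows → EmpID takes values {H46, H84} — violation — fails.
(ii) {EmpID, Dept} -> Salary: every LHS value maps to a single RHS value — holds.
(iii) Dept -> Salary: every LHS value maps to a single RHS value — holds.
2 of the 3 dependencies hold.

2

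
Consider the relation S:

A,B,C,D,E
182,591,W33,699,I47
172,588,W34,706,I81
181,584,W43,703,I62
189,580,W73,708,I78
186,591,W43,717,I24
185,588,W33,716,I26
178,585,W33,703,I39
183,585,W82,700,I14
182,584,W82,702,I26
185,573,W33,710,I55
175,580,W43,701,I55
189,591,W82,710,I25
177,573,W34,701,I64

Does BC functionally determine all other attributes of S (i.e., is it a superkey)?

All 13 rows have distinct BC values, so BC → (all attributes) holds and BC is a superkey.

Yes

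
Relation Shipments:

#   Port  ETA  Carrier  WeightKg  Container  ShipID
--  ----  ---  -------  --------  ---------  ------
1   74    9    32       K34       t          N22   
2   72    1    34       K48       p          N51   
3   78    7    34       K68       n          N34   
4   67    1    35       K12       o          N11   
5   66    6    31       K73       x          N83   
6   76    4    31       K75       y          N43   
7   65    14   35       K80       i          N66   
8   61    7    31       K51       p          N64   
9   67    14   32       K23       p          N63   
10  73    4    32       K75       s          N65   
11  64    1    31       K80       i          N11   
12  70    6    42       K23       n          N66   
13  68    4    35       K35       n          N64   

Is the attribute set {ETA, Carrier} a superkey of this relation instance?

Yes

All 13 rows have distinct {ETA, Carrier} values, so {ETA, Carrier} → (all attributes) holds and {ETA, Carrier} is a superkey.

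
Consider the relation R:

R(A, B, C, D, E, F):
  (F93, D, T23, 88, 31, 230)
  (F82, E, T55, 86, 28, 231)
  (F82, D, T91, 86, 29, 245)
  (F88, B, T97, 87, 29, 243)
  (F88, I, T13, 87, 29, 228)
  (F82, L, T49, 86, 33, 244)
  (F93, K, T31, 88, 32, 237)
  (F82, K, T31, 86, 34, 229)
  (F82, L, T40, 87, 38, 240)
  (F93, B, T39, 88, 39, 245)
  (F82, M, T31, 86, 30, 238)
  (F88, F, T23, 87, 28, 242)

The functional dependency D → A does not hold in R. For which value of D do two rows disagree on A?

87

D=88: 3 rows → A = F93, F93, F93 ✓
D=86: 5 rows → A = F82, F82, F82, F82, F82 ✓
D=87: 4 rows → A takes values {F88, F82} — violation
The only D value with inconsistent A is D=87.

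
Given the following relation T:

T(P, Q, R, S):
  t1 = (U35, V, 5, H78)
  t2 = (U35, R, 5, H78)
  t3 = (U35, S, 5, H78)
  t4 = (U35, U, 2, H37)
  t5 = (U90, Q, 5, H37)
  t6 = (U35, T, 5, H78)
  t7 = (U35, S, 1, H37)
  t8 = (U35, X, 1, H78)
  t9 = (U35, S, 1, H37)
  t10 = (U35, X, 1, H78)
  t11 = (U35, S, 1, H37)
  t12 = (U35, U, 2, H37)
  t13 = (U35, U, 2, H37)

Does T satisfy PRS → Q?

No

(P=U35, R=5, S=H78): rows 1, 2, 3, 6 → Q takes values {V, R, S, T} — violation
(P=U35, R=2, S=H37): rows 4, 12, 13 → Q = U, U, U ✓
(P=U90, R=5, S=H37): row 5 → Q = Q ✓
(P=U35, R=1, S=H37): rows 7, 9, 11 → Q = S, S, S ✓
(P=U35, R=1, S=H78): rows 8, 10 → Q = X, X ✓
Two rows agree on PRS but differ on Q, so PRS → Q does not hold.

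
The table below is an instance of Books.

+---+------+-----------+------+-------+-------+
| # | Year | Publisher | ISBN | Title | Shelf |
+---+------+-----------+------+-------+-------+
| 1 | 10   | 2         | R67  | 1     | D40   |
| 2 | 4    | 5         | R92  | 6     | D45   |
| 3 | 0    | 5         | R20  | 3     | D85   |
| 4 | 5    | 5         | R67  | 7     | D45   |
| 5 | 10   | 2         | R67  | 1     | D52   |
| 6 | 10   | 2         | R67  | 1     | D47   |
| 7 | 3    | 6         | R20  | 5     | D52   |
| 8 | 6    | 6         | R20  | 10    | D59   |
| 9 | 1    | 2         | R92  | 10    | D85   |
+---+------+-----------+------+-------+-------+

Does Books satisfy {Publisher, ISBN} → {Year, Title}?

(Publisher=2, ISBN=R67): rows 1, 5, 6 → {Year,Title} = (10, 1), (10, 1), (10, 1) ✓
(Publisher=5, ISBN=R92): row 2 → {Year,Title} = (4, 6) ✓
(Publisher=5, ISBN=R20): row 3 → {Year,Title} = (0, 3) ✓
(Publisher=5, ISBN=R67): row 4 → {Year,Title} = (5, 7) ✓
(Publisher=6, ISBN=R20): rows 7, 8 → {Year,Title} takes values {(3, 5), (6, 10)} — violation
(Publisher=2, ISBN=R92): row 9 → {Year,Title} = (1, 10) ✓
Two rows agree on {Publisher, ISBN} but differ on {Year, Title}, so {Publisher, ISBN} → {Year, Title} does not hold.

No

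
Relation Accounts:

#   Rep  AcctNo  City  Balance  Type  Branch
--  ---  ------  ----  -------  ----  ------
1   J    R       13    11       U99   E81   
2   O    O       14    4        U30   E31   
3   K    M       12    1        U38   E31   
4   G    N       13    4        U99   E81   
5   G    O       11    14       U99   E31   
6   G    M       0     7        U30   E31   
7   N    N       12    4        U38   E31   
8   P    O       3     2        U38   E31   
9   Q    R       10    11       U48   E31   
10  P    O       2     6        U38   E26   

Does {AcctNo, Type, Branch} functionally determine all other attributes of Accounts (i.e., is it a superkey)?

Yes

All 10 rows have distinct {AcctNo, Type, Branch} values, so {AcctNo, Type, Branch} → (all attributes) holds and {AcctNo, Type, Branch} is a superkey.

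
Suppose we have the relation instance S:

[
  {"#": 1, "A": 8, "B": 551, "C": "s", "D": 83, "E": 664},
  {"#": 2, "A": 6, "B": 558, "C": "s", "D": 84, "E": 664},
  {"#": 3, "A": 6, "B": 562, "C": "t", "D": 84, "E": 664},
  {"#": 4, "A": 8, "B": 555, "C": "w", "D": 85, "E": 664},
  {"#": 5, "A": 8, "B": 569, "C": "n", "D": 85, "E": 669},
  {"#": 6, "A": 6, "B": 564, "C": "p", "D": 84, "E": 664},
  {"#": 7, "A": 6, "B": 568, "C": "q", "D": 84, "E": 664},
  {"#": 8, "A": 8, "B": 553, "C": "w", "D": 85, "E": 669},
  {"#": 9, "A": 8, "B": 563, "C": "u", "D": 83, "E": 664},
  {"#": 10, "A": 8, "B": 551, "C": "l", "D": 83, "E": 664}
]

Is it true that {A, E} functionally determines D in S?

No

(A=8, E=664): rows 1, 4, 9, 10 → D takes values {83, 85} — violation
(A=6, E=664): rows 2, 3, 6, 7 → D = 84, 84, 84, 84 ✓
(A=8, E=669): rows 5, 8 → D = 85, 85 ✓
Two rows agree on {A, E} but differ on D, so {A, E} → D does not hold.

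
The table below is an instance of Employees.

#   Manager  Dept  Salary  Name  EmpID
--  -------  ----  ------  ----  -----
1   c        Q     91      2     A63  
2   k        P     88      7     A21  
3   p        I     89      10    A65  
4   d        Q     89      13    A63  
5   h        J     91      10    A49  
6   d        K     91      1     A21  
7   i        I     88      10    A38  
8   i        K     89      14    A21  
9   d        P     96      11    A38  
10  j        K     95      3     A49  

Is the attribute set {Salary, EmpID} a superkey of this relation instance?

Yes

All 10 rows have distinct {Salary, EmpID} values, so {Salary, EmpID} → (all attributes) holds and {Salary, EmpID} is a superkey.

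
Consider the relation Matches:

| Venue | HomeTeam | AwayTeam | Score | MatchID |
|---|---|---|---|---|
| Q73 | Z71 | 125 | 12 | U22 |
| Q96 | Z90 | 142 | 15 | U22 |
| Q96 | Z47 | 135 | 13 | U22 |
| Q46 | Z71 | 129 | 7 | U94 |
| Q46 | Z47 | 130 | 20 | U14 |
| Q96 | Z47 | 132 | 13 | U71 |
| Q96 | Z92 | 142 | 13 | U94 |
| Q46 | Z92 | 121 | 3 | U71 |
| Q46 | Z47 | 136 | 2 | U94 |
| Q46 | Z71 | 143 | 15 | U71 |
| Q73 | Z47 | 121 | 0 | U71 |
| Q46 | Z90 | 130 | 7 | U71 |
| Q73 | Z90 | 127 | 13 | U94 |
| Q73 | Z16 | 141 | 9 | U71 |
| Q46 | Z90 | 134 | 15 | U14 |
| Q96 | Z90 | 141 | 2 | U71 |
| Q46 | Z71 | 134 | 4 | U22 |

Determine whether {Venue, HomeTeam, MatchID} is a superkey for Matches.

All 17 rows have distinct {Venue, HomeTeam, MatchID} values, so {Venue, HomeTeam, MatchID} → (all attributes) holds and {Venue, HomeTeam, MatchID} is a superkey.

Yes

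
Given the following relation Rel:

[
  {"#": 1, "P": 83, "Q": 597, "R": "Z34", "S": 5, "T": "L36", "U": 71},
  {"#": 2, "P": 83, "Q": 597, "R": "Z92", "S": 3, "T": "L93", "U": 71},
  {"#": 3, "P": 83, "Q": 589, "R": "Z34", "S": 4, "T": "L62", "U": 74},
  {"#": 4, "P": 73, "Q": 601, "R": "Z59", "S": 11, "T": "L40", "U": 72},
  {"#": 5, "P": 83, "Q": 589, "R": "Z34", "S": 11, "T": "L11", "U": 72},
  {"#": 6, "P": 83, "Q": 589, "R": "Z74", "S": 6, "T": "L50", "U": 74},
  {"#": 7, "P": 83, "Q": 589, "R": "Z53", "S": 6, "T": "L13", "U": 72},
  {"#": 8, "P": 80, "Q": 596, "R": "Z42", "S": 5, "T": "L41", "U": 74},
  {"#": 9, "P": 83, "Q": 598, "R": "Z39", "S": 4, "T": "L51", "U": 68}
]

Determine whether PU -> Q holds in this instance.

(P=83, U=71): rows 1, 2 → Q = 597, 597 ✓
(P=83, U=74): rows 3, 6 → Q = 589, 589 ✓
(P=73, U=72): row 4 → Q = 601 ✓
(P=83, U=72): rows 5, 7 → Q = 589, 589 ✓
(P=80, U=74): row 8 → Q = 596 ✓
(P=83, U=68): row 9 → Q = 598 ✓
Every PU value is associated with a single Q value, so PU -> Q holds.

Yes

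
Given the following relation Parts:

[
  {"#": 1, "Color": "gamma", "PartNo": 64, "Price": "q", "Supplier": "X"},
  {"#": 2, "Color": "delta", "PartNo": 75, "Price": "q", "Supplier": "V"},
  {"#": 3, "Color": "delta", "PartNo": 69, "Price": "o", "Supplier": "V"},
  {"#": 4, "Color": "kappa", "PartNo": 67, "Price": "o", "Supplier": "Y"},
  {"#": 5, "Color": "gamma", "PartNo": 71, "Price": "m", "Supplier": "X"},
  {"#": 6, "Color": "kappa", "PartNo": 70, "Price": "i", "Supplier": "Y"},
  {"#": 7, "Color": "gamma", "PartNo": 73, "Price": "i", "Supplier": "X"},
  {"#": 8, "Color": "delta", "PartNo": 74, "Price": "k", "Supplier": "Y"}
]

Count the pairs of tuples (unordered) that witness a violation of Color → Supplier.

Color=gamma: all 3 rows agree on Supplier — 0 pairs.
Color=delta: violating pairs (2,8), (3,8) — 2 pairs.
Color=kappa: all 2 rows agree on Supplier — 0 pairs.

2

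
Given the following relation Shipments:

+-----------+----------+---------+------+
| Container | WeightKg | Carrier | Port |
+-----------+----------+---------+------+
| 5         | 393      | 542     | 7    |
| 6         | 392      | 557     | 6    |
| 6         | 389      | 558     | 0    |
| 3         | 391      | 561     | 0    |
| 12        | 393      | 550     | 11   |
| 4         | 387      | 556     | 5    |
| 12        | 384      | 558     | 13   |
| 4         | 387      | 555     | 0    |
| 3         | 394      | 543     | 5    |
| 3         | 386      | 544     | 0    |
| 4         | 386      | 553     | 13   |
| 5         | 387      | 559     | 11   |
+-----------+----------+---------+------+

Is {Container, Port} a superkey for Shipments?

No

Two distinct rows share (Container=3, Port=0), so {Container, Port} does not determine every attribute — not a superkey.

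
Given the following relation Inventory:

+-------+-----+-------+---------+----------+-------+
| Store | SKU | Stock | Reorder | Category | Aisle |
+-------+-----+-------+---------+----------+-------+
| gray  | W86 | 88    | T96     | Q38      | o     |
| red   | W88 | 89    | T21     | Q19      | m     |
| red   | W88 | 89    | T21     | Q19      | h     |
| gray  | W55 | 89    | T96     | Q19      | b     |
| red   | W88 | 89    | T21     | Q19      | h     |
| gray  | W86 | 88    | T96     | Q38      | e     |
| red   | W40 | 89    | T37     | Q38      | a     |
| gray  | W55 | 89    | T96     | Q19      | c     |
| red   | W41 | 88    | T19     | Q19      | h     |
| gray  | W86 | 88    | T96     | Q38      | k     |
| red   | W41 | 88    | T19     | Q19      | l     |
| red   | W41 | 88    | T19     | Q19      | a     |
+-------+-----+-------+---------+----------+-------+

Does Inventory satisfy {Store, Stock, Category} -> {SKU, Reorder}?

Yes

(Store=gray, Stock=88, Category=Q38): 3 rows → {SKU,Reorder} = (W86, T96), (W86, T96), (W86, T96) ✓
(Store=red, Stock=89, Category=Q19): 3 rows → {SKU,Reorder} = (W88, T21), (W88, T21), (W88, T21) ✓
(Store=gray, Stock=89, Category=Q19): 2 rows → {SKU,Reorder} = (W55, T96), (W55, T96) ✓
(Store=red, Stock=89, Category=Q38): 1 row → {SKU,Reorder} = (W40, T37) ✓
(Store=red, Stock=88, Category=Q19): 3 rows → {SKU,Reorder} = (W41, T19), (W41, T19), (W41, T19) ✓
Every {Store, Stock, Category} value is associated with a single {SKU, Reorder} value, so {Store, Stock, Category} -> {SKU, Reorder} holds.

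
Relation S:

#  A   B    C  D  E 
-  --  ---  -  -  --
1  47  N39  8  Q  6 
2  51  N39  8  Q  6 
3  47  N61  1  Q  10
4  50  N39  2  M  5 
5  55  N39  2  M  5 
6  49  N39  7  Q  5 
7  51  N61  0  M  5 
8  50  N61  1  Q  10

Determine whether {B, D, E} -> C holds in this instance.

(B=N39, D=Q, E=6): rows 1, 2 → C = 8, 8 ✓
(B=N61, D=Q, E=10): rows 3, 8 → C = 1, 1 ✓
(B=N39, D=M, E=5): rows 4, 5 → C = 2, 2 ✓
(B=N39, D=Q, E=5): row 6 → C = 7 ✓
(B=N61, D=M, E=5): row 7 → C = 0 ✓
Every {B, D, E} value is associated with a single C value, so {B, D, E} -> C holds.

Yes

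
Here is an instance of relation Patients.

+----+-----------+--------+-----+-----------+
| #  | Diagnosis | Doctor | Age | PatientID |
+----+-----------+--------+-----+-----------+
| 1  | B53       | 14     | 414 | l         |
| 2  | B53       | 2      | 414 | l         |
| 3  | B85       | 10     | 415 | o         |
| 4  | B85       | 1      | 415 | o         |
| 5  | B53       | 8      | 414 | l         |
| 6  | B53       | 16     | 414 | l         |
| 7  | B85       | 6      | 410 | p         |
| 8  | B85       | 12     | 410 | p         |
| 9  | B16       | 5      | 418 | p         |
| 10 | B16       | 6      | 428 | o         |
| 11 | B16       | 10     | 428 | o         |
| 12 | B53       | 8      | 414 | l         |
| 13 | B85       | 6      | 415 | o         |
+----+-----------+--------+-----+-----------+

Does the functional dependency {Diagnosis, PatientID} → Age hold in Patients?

(Diagnosis=B53, PatientID=l): rows 1, 2, 5, 6, 12 → Age = 414, 414, 414, 414, 414 ✓
(Diagnosis=B85, PatientID=o): rows 3, 4, 13 → Age = 415, 415, 415 ✓
(Diagnosis=B85, PatientID=p): rows 7, 8 → Age = 410, 410 ✓
(Diagnosis=B16, PatientID=p): row 9 → Age = 418 ✓
(Diagnosis=B16, PatientID=o): rows 10, 11 → Age = 428, 428 ✓
Every {Diagnosis, PatientID} value is associated with a single Age value, so {Diagnosis, PatientID} → Age holds.

Yes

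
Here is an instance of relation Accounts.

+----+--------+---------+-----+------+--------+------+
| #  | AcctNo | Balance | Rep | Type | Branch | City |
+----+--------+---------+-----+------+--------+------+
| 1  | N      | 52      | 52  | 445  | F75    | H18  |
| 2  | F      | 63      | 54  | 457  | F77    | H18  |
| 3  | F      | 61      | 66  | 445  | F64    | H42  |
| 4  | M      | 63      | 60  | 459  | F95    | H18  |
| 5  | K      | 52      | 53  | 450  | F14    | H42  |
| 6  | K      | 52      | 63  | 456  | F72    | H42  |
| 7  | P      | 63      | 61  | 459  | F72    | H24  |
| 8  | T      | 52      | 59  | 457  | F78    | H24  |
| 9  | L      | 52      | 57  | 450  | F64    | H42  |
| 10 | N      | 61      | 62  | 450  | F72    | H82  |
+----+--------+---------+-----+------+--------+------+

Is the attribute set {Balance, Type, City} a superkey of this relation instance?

No

Rows 5 and 9 have the same {Balance, Type, City} value (Balance=52, Type=450, City=H42) but are distinct tuples, so {Balance, Type, City} does not determine every attribute — not a superkey.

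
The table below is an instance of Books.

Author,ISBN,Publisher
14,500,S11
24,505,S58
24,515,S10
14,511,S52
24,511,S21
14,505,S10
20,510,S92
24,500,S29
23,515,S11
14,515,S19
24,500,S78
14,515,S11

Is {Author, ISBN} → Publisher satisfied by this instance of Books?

(Author=14, ISBN=500): 1 row → Publisher = S11 ✓
(Author=24, ISBN=505): 1 row → Publisher = S58 ✓
(Author=24, ISBN=515): 1 row → Publisher = S10 ✓
(Author=14, ISBN=511): 1 row → Publisher = S52 ✓
(Author=24, ISBN=511): 1 row → Publisher = S21 ✓
(Author=14, ISBN=505): 1 row → Publisher = S10 ✓
(Author=20, ISBN=510): 1 row → Publisher = S92 ✓
(Author=24, ISBN=500): 2 rows → Publisher takes values {S29, S78} — violation
(Author=23, ISBN=515): 1 row → Publisher = S11 ✓
(Author=14, ISBN=515): 2 rows → Publisher takes values {S19, S11} — violation
Two rows agree on {Author, ISBN} but differ on Publisher, so {Author, ISBN} → Publisher does not hold.

No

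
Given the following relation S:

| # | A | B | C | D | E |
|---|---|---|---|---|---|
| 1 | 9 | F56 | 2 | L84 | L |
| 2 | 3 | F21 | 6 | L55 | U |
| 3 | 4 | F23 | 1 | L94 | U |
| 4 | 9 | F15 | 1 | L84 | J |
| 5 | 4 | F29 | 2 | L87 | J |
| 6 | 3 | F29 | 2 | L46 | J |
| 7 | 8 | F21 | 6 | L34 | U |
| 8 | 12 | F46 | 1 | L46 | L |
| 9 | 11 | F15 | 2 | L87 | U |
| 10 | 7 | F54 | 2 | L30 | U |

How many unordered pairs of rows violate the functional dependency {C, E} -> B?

(C=6, E=U): all 2 rows agree on B — 0 pairs.
(C=2, E=J): all 2 rows agree on B — 0 pairs.
(C=2, E=U): violating pairs (9,10) — 1 pair.

1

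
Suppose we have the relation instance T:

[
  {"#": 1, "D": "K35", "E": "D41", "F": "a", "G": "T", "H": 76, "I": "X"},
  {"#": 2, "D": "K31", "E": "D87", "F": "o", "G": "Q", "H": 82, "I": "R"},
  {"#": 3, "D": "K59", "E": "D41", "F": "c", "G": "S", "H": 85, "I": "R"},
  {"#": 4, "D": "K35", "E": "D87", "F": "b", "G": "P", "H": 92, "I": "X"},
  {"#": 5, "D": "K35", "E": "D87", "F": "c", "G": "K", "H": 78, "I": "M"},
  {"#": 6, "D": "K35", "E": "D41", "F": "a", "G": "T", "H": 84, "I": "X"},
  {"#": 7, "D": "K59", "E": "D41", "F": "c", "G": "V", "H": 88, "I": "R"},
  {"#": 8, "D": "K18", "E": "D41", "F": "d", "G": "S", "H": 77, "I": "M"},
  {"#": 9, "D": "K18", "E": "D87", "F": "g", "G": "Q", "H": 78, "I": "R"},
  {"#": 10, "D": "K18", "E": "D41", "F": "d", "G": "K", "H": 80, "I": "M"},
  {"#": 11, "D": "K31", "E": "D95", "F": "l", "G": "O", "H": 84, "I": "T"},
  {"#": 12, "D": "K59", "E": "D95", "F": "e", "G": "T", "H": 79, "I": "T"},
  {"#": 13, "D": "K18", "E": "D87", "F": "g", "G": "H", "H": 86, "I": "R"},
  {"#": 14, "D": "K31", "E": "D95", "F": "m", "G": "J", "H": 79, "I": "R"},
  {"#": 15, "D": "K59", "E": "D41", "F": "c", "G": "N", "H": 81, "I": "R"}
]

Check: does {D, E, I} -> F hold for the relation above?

(D=K35, E=D41, I=X): rows 1, 6 → F = a, a ✓
(D=K31, E=D87, I=R): row 2 → F = o ✓
(D=K59, E=D41, I=R): rows 3, 7, 15 → F = c, c, c ✓
(D=K35, E=D87, I=X): row 4 → F = b ✓
(D=K35, E=D87, I=M): row 5 → F = c ✓
(D=K18, E=D41, I=M): rows 8, 10 → F = d, d ✓
(D=K18, E=D87, I=R): rows 9, 13 → F = g, g ✓
(D=K31, E=D95, I=T): row 11 → F = l ✓
(D=K59, E=D95, I=T): row 12 → F = e ✓
(D=K31, E=D95, I=R): row 14 → F = m ✓
Every {D, E, I} value is associated with a single F value, so {D, E, I} -> F holds.

Yes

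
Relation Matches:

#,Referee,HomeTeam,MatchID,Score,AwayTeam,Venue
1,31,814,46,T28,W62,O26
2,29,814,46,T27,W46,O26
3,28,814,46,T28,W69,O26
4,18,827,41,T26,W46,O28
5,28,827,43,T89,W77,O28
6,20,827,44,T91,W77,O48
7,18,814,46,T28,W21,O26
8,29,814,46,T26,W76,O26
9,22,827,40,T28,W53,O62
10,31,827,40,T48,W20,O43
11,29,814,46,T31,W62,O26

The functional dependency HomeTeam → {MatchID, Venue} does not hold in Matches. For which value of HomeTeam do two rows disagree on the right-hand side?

HomeTeam=814: rows 1, 2, 3, 7, 8, 11 → {MatchID,Venue} = (46, O26), (46, O26), (46, O26), (46, O26), (46, O26), (46, O26) ✓
HomeTeam=827: rows 4, 5, 6, 9, 10 → {MatchID,Venue} takes values {(41, O28), (43, O28), (44, O48), (40, O62), (40, O43)} — violation
The only HomeTeam value with inconsistent RHS is HomeTeam=827.

827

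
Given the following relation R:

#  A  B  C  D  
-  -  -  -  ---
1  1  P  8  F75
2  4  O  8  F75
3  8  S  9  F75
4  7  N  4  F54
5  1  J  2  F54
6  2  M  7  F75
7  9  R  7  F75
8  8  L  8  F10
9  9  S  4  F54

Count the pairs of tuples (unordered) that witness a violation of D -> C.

D=F75: violating pairs (1,3), (1,6), (1,7), (2,3), (2,6), (2,7), (3,6), (3,7) — 8 pairs.
D=F54: violating pairs (4,5), (5,9) — 2 pairs.

10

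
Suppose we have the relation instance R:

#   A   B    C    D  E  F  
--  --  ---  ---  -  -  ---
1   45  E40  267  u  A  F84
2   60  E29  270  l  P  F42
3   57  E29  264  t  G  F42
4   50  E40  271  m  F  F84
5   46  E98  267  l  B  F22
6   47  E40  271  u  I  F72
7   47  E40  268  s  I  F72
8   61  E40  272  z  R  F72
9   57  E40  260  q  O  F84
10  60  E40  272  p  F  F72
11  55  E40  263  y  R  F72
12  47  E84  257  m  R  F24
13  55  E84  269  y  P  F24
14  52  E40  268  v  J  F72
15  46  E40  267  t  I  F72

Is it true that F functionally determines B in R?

F=F84: rows 1, 4, 9 → B = E40, E40, E40 ✓
F=F42: rows 2, 3 → B = E29, E29 ✓
F=F22: row 5 → B = E98 ✓
F=F72: rows 6, 7, 8, 10, 11, 14, 15 → B = E40, E40, E40, E40, E40, E40, E40 ✓
F=F24: rows 12, 13 → B = E84, E84 ✓
Every F value is associated with a single B value, so F -> B holds.

Yes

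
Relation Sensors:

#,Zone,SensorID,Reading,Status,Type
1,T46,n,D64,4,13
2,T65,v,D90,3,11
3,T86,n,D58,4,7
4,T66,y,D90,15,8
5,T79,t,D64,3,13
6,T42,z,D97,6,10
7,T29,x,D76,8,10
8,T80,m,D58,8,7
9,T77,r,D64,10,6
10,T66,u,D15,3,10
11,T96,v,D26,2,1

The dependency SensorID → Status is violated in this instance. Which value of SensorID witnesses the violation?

v

SensorID=n: rows 1, 3 → Status = 4, 4 ✓
SensorID=v: rows 2, 11 → Status takes values {3, 2} — violation
SensorID=y: row 4 → Status = 15 ✓
SensorID=t: row 5 → Status = 3 ✓
SensorID=z: row 6 → Status = 6 ✓
SensorID=x: row 7 → Status = 8 ✓
SensorID=m: row 8 → Status = 8 ✓
SensorID=r: row 9 → Status = 10 ✓
SensorID=u: row 10 → Status = 3 ✓
The only SensorID value with inconsistent Status is SensorID=v.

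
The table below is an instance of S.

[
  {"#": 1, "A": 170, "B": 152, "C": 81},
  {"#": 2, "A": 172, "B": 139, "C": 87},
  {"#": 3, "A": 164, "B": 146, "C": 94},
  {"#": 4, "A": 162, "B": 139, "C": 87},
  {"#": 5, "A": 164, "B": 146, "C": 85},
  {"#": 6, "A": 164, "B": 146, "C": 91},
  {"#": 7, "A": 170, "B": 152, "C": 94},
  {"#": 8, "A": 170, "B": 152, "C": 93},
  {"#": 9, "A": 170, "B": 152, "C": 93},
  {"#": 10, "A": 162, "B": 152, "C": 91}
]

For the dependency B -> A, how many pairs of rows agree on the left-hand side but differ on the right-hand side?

5

B=152: violating pairs (1,10), (7,10), (8,10), (9,10) — 4 pairs.
B=139: violating pairs (2,4) — 1 pair.
B=146: all 3 rows agree on A — 0 pairs.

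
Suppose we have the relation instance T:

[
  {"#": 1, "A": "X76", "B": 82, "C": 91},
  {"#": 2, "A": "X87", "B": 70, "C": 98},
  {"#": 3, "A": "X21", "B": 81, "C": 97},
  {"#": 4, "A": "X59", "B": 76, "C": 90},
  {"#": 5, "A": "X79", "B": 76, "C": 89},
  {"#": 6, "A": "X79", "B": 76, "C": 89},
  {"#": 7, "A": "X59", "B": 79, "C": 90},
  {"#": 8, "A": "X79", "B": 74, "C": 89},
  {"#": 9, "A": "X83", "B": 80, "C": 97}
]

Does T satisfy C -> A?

C=91: row 1 → A = X76 ✓
C=98: row 2 → A = X87 ✓
C=97: rows 3, 9 → A takes values {X21, X83} — violation
C=90: rows 4, 7 → A = X59, X59 ✓
C=89: rows 5, 6, 8 → A = X79, X79, X79 ✓
Two rows agree on C but differ on A, so C -> A does not hold.

No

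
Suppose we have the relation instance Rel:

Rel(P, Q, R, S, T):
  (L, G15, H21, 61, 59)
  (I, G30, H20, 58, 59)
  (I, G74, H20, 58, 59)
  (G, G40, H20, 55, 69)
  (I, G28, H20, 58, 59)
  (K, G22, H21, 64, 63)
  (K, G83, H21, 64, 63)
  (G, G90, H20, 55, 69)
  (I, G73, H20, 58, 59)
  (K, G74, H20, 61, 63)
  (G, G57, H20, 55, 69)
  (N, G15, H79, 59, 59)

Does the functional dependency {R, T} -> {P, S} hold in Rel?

(R=H21, T=59): 1 row → {P,S} = (L, 61) ✓
(R=H20, T=59): 4 rows → {P,S} = (I, 58), (I, 58), (I, 58), (I, 58) ✓
(R=H20, T=69): 3 rows → {P,S} = (G, 55), (G, 55), (G, 55) ✓
(R=H21, T=63): 2 rows → {P,S} = (K, 64), (K, 64) ✓
(R=H20, T=63): 1 row → {P,S} = (K, 61) ✓
(R=H79, T=59): 1 row → {P,S} = (N, 59) ✓
Every {R, T} value is associated with a single {P, S} value, so {R, T} -> {P, S} holds.

Yes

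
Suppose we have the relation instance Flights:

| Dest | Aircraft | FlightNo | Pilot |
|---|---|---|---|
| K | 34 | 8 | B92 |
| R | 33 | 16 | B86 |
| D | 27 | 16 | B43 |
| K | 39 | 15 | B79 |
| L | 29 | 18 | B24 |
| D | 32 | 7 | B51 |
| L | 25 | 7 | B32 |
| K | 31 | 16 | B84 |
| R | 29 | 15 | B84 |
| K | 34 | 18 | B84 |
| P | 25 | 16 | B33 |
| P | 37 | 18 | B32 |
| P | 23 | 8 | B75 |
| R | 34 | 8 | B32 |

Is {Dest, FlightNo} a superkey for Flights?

Yes

All 14 rows have distinct {Dest, FlightNo} values, so {Dest, FlightNo} → (all attributes) holds and {Dest, FlightNo} is a superkey.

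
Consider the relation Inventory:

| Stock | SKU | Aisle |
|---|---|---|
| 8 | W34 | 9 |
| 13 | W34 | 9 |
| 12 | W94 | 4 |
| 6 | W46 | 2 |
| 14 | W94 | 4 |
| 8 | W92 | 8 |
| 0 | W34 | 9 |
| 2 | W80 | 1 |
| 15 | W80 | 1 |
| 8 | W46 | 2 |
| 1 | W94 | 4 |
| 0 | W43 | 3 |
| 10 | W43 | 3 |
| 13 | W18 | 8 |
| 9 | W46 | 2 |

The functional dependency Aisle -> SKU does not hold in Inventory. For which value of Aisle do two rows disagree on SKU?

Aisle=9: 3 rows → SKU = W34, W34, W34 ✓
Aisle=4: 3 rows → SKU = W94, W94, W94 ✓
Aisle=2: 3 rows → SKU = W46, W46, W46 ✓
Aisle=8: 2 rows → SKU takes values {W92, W18} — violation
Aisle=1: 2 rows → SKU = W80, W80 ✓
Aisle=3: 2 rows → SKU = W43, W43 ✓
The only Aisle value with inconsistent SKU is Aisle=8.

8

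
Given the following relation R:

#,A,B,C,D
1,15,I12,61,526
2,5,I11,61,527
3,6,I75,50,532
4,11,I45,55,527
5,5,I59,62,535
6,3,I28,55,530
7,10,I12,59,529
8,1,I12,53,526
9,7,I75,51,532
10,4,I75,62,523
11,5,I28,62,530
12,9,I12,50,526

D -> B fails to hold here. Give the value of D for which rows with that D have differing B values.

D=526: rows 1, 8, 12 → B = I12, I12, I12 ✓
D=527: rows 2, 4 → B takes values {I11, I45} — violation
D=532: rows 3, 9 → B = I75, I75 ✓
D=535: row 5 → B = I59 ✓
D=530: rows 6, 11 → B = I28, I28 ✓
D=529: row 7 → B = I12 ✓
D=523: row 10 → B = I75 ✓
The only D value with inconsistent B is D=527.

527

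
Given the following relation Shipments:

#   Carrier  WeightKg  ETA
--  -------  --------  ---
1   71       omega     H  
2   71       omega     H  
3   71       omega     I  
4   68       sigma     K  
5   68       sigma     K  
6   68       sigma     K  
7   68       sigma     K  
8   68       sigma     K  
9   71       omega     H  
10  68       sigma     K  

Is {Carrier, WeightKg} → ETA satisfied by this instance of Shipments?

(Carrier=71, WeightKg=omega): rows 1, 2, 3, 9 → ETA takes values {H, I} — violation
(Carrier=68, WeightKg=sigma): rows 4, 5, 6, 7, 8, 10 → ETA = K, K, K, K, K, K ✓
Two rows agree on {Carrier, WeightKg} but differ on ETA, so {Carrier, WeightKg} → ETA does not hold.

No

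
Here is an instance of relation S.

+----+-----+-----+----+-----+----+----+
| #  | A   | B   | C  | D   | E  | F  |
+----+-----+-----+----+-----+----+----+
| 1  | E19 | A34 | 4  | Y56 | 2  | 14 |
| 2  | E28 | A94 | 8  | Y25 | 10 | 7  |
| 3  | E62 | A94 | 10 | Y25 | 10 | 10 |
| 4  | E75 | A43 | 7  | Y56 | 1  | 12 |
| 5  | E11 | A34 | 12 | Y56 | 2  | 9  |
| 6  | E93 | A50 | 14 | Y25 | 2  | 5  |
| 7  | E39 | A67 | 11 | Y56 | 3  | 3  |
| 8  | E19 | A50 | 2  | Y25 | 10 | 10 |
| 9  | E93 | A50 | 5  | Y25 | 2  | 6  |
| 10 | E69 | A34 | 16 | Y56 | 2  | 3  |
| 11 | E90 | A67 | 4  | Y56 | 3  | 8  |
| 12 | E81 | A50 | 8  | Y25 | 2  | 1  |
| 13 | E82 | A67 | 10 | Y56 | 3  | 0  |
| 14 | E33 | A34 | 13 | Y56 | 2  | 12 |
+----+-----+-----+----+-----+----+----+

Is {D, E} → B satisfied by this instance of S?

No

(D=Y56, E=2): rows 1, 5, 10, 14 → B = A34, A34, A34, A34 ✓
(D=Y25, E=10): rows 2, 3, 8 → B takes values {A94, A50} — violation
(D=Y56, E=1): row 4 → B = A43 ✓
(D=Y25, E=2): rows 6, 9, 12 → B = A50, A50, A50 ✓
(D=Y56, E=3): rows 7, 11, 13 → B = A67, A67, A67 ✓
Two rows agree on {D, E} but differ on B, so {D, E} → B does not hold.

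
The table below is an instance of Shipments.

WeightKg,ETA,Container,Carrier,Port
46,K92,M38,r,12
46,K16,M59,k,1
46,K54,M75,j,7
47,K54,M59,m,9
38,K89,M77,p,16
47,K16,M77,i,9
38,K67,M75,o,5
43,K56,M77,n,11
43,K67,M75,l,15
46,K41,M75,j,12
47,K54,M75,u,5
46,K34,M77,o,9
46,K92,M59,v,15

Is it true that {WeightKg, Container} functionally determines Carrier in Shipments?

(WeightKg=46, Container=M38): 1 row → Carrier = r ✓
(WeightKg=46, Container=M59): 2 rows → Carrier takes values {k, v} — violation
(WeightKg=46, Container=M75): 2 rows → Carrier = j, j ✓
(WeightKg=47, Container=M59): 1 row → Carrier = m ✓
(WeightKg=38, Container=M77): 1 row → Carrier = p ✓
(WeightKg=47, Container=M77): 1 row → Carrier = i ✓
(WeightKg=38, Container=M75): 1 row → Carrier = o ✓
(WeightKg=43, Container=M77): 1 row → Carrier = n ✓
(WeightKg=43, Container=M75): 1 row → Carrier = l ✓
(WeightKg=47, Container=M75): 1 row → Carrier = u ✓
(WeightKg=46, Container=M77): 1 row → Carrier = o ✓
Two rows agree on {WeightKg, Container} but differ on Carrier, so {WeightKg, Container} → Carrier does not hold.

No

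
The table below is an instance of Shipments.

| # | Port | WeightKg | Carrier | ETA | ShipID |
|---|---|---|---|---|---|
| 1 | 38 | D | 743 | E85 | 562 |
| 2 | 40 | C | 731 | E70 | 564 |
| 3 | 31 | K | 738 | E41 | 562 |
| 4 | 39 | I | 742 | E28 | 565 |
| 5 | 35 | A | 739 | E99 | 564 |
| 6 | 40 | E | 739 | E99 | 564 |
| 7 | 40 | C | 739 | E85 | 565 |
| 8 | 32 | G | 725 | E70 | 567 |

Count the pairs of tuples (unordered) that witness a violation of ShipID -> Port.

4

ShipID=562: violating pairs (1,3) — 1 pair.
ShipID=564: violating pairs (2,5), (5,6) — 2 pairs.
ShipID=565: violating pairs (4,7) — 1 pair.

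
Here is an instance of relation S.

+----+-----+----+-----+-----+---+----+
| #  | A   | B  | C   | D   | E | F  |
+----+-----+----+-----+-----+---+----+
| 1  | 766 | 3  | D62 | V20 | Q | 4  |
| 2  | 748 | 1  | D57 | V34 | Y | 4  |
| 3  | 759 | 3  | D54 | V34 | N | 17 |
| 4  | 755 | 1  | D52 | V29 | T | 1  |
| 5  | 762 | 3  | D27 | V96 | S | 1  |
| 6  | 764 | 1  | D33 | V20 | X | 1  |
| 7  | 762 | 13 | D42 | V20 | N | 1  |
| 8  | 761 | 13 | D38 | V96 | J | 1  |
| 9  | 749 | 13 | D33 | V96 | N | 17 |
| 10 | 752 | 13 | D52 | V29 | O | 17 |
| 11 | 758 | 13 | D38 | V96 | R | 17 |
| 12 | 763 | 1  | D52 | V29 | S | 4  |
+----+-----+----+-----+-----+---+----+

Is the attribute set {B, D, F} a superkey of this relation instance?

Rows 9 and 11 have the same {B, D, F} value (B=13, D=V96, F=17) but are distinct tuples, so {B, D, F} does not determine every attribute — not a superkey.

No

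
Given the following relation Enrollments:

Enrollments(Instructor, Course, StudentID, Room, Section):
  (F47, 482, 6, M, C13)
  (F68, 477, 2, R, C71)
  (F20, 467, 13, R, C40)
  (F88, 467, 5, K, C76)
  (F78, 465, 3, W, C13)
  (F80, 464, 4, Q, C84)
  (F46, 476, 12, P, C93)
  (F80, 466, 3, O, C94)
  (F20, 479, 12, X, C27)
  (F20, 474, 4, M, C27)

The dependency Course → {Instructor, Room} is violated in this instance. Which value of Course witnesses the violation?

Course=482: 1 row → {Instructor,Room} = (F47, M) ✓
Course=477: 1 row → {Instructor,Room} = (F68, R) ✓
Course=467: 2 rows → {Instructor,Room} takes values {(F20, R), (F88, K)} — violation
Course=465: 1 row → {Instructor,Room} = (F78, W) ✓
Course=464: 1 row → {Instructor,Room} = (F80, Q) ✓
Course=476: 1 row → {Instructor,Room} = (F46, P) ✓
Course=466: 1 row → {Instructor,Room} = (F80, O) ✓
Course=479: 1 row → {Instructor,Room} = (F20, X) ✓
Course=474: 1 row → {Instructor,Room} = (F20, M) ✓
The only Course value with inconsistent RHS is Course=467.

467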